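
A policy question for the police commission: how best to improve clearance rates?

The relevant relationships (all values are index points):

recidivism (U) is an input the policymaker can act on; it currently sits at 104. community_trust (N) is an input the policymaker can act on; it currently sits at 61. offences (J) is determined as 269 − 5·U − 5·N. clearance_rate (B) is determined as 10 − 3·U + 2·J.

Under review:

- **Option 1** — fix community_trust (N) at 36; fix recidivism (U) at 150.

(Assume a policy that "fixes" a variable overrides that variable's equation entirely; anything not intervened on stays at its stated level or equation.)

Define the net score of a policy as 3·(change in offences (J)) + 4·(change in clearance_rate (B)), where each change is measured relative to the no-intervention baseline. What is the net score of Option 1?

-1707

Baseline:
  U = 104
  N = 61
  J = 269 − 5·104 − 5·61 = -556
  B = 10 − 3·104 + 2·(-556) = -1414
Option 1 (N := 36, U := 150):
  U = 150
  N = 36
  J = 269 − 5·150 − 5·36 = -661
  B = 10 − 3·150 + 2·(-661) = -1762
ΔJ = -661 − (-556) = -105; ΔB = -1762 − (-1414) = -348
Score = 3·(-105) + 4·(-348) = -1707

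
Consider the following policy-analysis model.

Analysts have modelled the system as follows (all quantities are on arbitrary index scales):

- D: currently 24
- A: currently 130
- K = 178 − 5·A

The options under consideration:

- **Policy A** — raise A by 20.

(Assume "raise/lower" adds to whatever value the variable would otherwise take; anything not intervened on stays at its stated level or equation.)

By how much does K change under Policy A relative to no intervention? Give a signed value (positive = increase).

-100

Baseline:
  A = 130
  K = 178 − 5·130 = -472
Policy A (A + 20):
  A = 130 + 20 = 150
  K = 178 − 5·150 = -572
Change in K: -572 − (-472) = -100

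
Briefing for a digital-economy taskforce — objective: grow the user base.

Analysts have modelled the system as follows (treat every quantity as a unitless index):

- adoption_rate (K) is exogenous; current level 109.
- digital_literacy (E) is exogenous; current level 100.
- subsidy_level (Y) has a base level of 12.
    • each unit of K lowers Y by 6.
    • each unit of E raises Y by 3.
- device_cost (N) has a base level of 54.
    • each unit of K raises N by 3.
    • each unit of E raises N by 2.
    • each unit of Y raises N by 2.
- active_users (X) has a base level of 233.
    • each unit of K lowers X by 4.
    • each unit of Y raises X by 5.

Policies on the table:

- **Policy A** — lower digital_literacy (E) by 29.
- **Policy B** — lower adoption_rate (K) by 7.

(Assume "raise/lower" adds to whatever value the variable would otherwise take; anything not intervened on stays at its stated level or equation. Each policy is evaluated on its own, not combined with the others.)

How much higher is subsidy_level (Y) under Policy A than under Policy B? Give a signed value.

-129

Policy A (E − 29):
  K = 109
  E = 100 − 29 = 71
  Y = 12 − 6·109 + 3·71 = -429
Policy B (K − 7):
  K = 109 − 7 = 102
  E = 100
  Y = 12 − 6·102 + 3·100 = -300
Y: -429 − (-300) = -129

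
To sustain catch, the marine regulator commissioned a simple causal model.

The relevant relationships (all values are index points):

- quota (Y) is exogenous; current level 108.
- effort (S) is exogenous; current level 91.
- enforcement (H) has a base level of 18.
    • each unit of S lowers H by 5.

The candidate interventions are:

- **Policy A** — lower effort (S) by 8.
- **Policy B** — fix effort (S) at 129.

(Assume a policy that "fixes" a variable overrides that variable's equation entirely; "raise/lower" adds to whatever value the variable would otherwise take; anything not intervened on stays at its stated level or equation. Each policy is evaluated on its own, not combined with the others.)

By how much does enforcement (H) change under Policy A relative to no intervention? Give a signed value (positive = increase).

Baseline:
  S = 91
  H = 18 − 5·91 = -437
Policy A (S − 8):
  S = 91 − 8 = 83
  H = 18 − 5·83 = -397
Change in H: -397 − (-437) = 40

40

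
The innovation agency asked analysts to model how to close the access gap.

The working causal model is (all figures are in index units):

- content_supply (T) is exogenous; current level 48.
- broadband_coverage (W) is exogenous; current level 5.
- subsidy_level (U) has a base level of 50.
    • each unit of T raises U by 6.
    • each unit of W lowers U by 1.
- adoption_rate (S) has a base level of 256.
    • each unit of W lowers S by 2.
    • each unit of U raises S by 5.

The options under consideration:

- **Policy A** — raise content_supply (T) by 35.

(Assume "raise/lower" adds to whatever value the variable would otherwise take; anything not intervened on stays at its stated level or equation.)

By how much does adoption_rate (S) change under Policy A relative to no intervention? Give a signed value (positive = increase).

Baseline:
  T = 48
  W = 5
  U = 50 + 6·48 − 5 = 333
  S = 256 − 2·5 + 5·333 = 1911
Policy A (T + 35):
  T = 48 + 35 = 83
  W = 5
  U = 50 + 6·83 − 5 = 543
  S = 256 − 2·5 + 5·543 = 2961
Change in S: 2961 − 1911 = 1050

1050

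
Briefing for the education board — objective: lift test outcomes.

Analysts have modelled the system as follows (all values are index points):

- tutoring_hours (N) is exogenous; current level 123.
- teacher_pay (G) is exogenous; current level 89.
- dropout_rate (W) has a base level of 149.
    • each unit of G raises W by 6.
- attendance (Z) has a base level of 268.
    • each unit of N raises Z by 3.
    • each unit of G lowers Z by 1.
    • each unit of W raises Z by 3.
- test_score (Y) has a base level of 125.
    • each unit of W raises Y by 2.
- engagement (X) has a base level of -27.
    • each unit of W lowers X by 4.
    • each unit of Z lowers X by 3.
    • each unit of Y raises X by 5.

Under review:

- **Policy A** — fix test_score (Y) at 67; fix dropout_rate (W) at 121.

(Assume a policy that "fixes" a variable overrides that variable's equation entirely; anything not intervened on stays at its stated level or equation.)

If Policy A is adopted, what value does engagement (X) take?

-2909

Policy A (Y := 67, W := 121):
  N = 123
  G = 89
  W = 121
  Z = 268 + 3·123 − 89 + 3·121 = 911
  Y = 67
  X = -27 − 4·121 − 3·911 + 5·67 = -2909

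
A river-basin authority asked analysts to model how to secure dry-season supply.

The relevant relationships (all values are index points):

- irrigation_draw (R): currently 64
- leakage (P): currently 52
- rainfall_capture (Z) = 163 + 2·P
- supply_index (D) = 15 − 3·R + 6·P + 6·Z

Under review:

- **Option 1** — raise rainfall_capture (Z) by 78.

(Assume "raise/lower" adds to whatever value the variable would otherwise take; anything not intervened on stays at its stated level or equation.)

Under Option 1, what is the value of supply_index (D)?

2205

Option 1 (Z + 78):
  R = 64
  P = 52
  Z = 163 + 2·52 (+78 from intervention) = 345
  D = 15 − 3·64 + 6·52 + 6·345 = 2205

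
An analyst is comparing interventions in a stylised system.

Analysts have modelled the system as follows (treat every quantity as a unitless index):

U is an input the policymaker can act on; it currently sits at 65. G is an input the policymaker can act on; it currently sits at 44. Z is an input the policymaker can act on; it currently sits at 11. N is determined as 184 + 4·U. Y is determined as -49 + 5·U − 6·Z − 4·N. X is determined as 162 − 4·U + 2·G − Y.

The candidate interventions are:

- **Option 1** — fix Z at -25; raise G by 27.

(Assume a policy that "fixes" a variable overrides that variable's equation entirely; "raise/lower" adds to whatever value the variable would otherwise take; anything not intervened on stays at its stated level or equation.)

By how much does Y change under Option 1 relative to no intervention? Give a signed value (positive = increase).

Baseline:
  U = 65
  Z = 11
  N = 184 + 4·65 = 444
  Y = -49 + 5·65 − 6·11 − 4·444 = -1566
Option 1 (Z := -25, G + 27):
  U = 65
  Z = -25
  N = 184 + 4·65 = 444
  Y = -49 + 5·65 − 6·(-25) − 4·444 = -1350
Change in Y: -1350 − (-1566) = 216

216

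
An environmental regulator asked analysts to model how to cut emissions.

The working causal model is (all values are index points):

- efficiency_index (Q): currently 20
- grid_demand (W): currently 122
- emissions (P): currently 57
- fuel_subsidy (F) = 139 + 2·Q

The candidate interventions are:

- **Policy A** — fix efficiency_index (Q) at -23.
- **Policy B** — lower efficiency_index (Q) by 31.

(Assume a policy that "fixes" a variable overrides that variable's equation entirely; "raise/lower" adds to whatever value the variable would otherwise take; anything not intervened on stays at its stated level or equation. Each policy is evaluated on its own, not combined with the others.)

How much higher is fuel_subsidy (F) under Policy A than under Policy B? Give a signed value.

-24

Policy A (Q := -23):
  Q = -23
  F = 139 + 2·(-23) = 93
Policy B (Q − 31):
  Q = 20 − 31 = -11
  F = 139 + 2·(-11) = 117
F: 93 − 117 = -24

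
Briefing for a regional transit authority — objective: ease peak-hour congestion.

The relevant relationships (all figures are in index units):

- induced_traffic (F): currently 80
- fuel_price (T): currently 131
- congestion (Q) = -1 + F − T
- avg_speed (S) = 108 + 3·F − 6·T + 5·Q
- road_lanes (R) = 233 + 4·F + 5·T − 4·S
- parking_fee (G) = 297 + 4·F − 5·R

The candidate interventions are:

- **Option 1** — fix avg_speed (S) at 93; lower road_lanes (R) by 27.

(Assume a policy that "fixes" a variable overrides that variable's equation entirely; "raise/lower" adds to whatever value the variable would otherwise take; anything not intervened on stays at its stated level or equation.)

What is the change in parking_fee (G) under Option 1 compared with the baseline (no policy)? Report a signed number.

Baseline:
  F = 80
  T = 131
  Q = -1 + 80 − 131 = -52
  S = 108 + 3·80 − 6·131 + 5·(-52) = -698
  R = 233 + 4·80 + 5·131 − 4·(-698) = 4000
  G = 297 + 4·80 − 5·4000 = -19383
Option 1 (S := 93, R − 27):
  F = 80
  T = 131
  Q = -1 + 80 − 131 = -52
  S = 93
  R = 233 + 4·80 + 5·131 − 4·93 (−27 from intervention) = 809
  G = 297 + 4·80 − 5·809 = -3428
Change in G: -3428 − (-19383) = 15955

15955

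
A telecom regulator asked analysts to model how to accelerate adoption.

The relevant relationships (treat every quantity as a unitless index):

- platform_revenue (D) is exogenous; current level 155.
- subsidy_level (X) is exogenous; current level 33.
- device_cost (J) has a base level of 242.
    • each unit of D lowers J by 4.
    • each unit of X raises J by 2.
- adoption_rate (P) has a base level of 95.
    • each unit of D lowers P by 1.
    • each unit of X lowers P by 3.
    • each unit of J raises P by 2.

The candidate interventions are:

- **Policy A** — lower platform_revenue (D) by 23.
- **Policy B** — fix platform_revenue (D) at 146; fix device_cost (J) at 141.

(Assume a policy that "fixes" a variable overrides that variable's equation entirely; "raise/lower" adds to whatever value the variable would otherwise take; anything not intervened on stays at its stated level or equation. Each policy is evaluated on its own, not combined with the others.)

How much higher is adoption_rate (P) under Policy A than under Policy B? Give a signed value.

-708

Policy A (D − 23):
  D = 155 − 23 = 132
  X = 33
  J = 242 − 4·132 + 2·33 = -220
  P = 95 − 132 − 3·33 + 2·(-220) = -576
Policy B (D := 146, J := 141):
  D = 146
  X = 33
  J = 141
  P = 95 − 146 − 3·33 + 2·141 = 132
P: -576 − 132 = -708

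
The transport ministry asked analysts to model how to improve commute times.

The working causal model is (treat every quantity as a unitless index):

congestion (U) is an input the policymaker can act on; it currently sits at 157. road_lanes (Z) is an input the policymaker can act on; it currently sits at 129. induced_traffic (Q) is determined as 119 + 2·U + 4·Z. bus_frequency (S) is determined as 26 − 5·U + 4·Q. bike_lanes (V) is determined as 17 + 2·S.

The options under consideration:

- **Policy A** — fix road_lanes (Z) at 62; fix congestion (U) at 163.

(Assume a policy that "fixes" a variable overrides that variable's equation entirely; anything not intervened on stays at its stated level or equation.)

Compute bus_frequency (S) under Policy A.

Policy A (Z := 62, U := 163):
  U = 163
  Z = 62
  Q = 119 + 2·163 + 4·62 = 693
  S = 26 − 5·163 + 4·693 = 1983

1983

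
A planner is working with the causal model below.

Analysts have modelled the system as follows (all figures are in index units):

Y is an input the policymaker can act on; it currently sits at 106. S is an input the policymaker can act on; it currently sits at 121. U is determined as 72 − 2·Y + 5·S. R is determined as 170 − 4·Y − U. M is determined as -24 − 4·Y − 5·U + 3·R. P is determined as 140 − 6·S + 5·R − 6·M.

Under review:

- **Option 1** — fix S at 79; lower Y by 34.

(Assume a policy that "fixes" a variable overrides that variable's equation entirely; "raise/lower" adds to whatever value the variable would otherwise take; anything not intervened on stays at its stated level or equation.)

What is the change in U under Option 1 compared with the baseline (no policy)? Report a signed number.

-142

Baseline:
  Y = 106
  S = 121
  U = 72 − 2·106 + 5·121 = 465
Option 1 (S := 79, Y − 34):
  Y = 106 − 34 = 72
  S = 79
  U = 72 − 2·72 + 5·79 = 323
Change in U: 323 − 465 = -142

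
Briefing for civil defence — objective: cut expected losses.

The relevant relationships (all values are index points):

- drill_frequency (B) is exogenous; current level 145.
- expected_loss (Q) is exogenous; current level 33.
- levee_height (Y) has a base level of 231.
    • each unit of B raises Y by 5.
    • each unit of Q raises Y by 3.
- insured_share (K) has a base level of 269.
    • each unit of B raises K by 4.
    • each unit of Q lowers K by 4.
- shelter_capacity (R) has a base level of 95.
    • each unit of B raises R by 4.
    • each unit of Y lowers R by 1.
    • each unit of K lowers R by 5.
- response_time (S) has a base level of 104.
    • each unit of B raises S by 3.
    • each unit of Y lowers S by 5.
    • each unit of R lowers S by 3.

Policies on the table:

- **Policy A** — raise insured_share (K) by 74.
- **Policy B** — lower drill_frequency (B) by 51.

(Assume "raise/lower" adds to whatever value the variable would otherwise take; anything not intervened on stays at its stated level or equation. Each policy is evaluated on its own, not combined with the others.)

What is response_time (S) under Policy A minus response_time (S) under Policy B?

Policy A (K + 74):
  B = 145
  Q = 33
  Y = 231 + 5·145 + 3·33 = 1055
  K = 269 + 4·145 − 4·33 (+74 from intervention) = 791
  R = 95 + 4·145 − 1055 − 5·791 = -4335
  S = 104 + 3·145 − 5·1055 − 3·(-4335) = 8269
Policy B (B − 51):
  B = 145 − 51 = 94
  Q = 33
  Y = 231 + 5·94 + 3·33 = 800
  K = 269 + 4·94 − 4·33 = 513
  R = 95 + 4·94 − 800 − 5·513 = -2894
  S = 104 + 3·94 − 5·800 − 3·(-2894) = 5068
S: 8269 − 5068 = 3201

3201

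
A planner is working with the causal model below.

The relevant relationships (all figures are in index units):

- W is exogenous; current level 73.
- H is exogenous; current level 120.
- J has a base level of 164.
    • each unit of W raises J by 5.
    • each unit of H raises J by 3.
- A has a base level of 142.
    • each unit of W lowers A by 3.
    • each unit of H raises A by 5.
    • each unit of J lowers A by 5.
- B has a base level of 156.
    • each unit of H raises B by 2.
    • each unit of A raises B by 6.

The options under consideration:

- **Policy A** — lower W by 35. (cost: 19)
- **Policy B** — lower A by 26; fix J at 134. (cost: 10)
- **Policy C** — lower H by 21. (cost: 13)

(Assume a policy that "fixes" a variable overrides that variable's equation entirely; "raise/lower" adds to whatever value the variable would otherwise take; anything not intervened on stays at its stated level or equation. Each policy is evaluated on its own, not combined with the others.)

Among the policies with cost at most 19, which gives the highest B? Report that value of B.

-642

Policy A (W − 35):
  W = 73 − 35 = 38
  H = 120
  J = 164 + 5·38 + 3·120 = 714
  A = 142 − 3·38 + 5·120 − 5·714 = -2942
  B = 156 + 2·120 + 6·(-2942) = -17256
Policy B (A − 26, J := 134):
  W = 73
  H = 120
  J = 134
  A = 142 − 3·73 + 5·120 − 5·134 (−26 from intervention) = -173
  B = 156 + 2·120 + 6·(-173) = -642
Policy C (H − 21):
  W = 73
  H = 120 − 21 = 99
  J = 164 + 5·73 + 3·99 = 826
  A = 142 − 3·73 + 5·99 − 5·826 = -3712
  B = 156 + 2·99 + 6·(-3712) = -21918
Comparing — Policy A: B=-17256, Policy B: B=-642, Policy C: B=-21918. Highest is -642 (Policy B).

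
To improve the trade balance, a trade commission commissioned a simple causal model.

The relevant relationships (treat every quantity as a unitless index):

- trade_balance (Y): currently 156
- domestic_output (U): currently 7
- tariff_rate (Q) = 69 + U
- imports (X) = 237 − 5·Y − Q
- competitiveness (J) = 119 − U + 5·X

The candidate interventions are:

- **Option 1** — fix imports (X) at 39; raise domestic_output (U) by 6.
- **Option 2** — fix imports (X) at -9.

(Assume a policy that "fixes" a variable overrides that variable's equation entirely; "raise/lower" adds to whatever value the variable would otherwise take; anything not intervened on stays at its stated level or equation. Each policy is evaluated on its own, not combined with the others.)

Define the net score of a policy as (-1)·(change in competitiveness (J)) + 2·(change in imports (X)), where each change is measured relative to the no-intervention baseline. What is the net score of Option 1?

-1968

Baseline:
  Y = 156
  U = 7
  Q = 69 + 7 = 76
  X = 237 − 5·156 − 76 = -619
  J = 119 − 7 + 5·(-619) = -2983
Option 1 (X := 39, U + 6):
  Y = 156
  U = 7 + 6 = 13
  Q = 69 + 13 = 82
  X = 39
  J = 119 − 13 + 5·39 = 301
ΔJ = 301 − (-2983) = 3284; ΔX = 39 − (-619) = 658
Score = (-1)·3284 + 2·658 = -1968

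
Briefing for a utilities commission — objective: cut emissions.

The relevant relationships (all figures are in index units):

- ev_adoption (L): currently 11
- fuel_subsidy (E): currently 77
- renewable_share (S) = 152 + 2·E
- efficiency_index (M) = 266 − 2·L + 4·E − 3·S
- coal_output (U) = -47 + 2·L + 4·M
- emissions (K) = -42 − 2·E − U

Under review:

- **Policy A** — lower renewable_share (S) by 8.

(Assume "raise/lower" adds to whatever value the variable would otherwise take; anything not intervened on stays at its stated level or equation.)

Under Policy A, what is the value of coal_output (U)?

-1393

Policy A (S − 8):
  L = 11
  E = 77
  S = 152 + 2·77 (−8 from intervention) = 298
  M = 266 − 2·11 + 4·77 − 3·298 = -342
  U = -47 + 2·11 + 4·(-342) = -1393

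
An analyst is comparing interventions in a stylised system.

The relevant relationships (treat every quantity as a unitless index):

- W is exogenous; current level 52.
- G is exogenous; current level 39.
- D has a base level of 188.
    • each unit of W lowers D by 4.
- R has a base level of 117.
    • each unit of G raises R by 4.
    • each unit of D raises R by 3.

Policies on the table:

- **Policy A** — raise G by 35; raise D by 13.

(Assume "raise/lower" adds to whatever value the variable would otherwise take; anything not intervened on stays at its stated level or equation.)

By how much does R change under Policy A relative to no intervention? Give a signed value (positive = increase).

179

Baseline:
  W = 52
  G = 39
  D = 188 − 4·52 = -20
  R = 117 + 4·39 + 3·(-20) = 213
Policy A (G + 35, D + 13):
  W = 52
  G = 39 + 35 = 74
  D = 188 − 4·52 (+13 from intervention) = -7
  R = 117 + 4·74 + 3·(-7) = 392
Change in R: 392 − 213 = 179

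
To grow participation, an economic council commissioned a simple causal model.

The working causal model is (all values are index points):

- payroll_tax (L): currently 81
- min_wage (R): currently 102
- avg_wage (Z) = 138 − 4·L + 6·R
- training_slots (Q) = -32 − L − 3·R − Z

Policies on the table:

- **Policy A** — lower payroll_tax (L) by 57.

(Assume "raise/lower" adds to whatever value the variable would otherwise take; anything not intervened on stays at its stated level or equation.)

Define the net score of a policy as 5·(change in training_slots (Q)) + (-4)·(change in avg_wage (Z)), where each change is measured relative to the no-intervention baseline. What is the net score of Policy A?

-1767

Baseline:
  L = 81
  R = 102
  Z = 138 − 4·81 + 6·102 = 426
  Q = -32 − 81 − 3·102 − 426 = -845
Policy A (L − 57):
  L = 81 − 57 = 24
  R = 102
  Z = 138 − 4·24 + 6·102 = 654
  Q = -32 − 24 − 3·102 − 654 = -1016
ΔQ = -1016 − (-845) = -171; ΔZ = 654 − 426 = 228
Score = 5·(-171) + (-4)·228 = -1767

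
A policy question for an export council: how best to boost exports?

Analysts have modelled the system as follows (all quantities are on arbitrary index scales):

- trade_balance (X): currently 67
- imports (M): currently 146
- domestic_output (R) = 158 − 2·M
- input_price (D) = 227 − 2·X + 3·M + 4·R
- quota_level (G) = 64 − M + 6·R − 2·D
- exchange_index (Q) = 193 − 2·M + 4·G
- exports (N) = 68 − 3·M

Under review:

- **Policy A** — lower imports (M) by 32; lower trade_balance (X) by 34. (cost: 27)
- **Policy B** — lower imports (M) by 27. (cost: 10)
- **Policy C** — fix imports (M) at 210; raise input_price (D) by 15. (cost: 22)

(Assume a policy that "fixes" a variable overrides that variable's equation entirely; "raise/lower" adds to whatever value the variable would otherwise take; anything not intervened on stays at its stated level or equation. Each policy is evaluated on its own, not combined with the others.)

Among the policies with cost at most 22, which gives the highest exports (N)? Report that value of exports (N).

-289

Policy B (M − 27):
  M = 146 − 27 = 119
  N = 68 − 3·119 = -289
Policy C (M := 210, D + 15):
  M = 210
  N = 68 − 3·210 = -562
Comparing — Policy B: N=-289, Policy C: N=-562. Highest is -289 (Policy B).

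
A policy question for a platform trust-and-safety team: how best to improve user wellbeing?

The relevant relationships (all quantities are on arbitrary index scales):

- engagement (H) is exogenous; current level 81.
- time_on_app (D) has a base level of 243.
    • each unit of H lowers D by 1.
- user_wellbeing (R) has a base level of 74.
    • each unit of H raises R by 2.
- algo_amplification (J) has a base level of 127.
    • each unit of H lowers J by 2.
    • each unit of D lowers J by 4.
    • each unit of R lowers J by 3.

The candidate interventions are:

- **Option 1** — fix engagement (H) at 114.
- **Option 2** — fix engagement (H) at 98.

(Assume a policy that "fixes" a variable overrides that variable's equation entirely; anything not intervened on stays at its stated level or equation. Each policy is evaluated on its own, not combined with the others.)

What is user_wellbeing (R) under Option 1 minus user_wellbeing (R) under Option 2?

Option 1 (H := 114):
  H = 114
  R = 74 + 2·114 = 302
Option 2 (H := 98):
  H = 98
  R = 74 + 2·98 = 270
R: 302 − 270 = 32

32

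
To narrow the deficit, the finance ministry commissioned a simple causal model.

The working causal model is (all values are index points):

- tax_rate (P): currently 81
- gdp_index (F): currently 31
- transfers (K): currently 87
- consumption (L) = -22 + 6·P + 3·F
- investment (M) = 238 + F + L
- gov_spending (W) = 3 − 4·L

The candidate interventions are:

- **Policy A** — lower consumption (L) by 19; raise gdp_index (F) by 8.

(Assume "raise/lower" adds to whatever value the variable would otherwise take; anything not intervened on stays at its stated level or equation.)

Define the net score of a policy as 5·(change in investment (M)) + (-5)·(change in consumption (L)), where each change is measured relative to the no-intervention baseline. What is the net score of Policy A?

40

Baseline:
  P = 81
  F = 31
  L = -22 + 6·81 + 3·31 = 557
  M = 238 + 31 + 557 = 826
Policy A (L − 19, F + 8):
  P = 81
  F = 31 + 8 = 39
  L = -22 + 6·81 + 3·39 (−19 from intervention) = 562
  M = 238 + 39 + 562 = 839
ΔM = 839 − 826 = 13; ΔL = 562 − 557 = 5
Score = 5·13 + (-5)·5 = 40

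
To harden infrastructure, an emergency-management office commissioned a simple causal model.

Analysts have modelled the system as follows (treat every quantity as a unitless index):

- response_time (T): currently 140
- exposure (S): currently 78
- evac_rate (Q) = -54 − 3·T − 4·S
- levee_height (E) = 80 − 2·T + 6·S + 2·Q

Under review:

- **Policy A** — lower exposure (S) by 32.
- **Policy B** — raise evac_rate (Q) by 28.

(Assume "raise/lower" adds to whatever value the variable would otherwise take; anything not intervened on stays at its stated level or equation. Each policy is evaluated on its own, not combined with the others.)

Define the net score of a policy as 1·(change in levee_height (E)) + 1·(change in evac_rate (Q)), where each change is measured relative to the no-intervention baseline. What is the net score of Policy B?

Baseline:
  T = 140
  S = 78
  Q = -54 − 3·140 − 4·78 = -786
  E = 80 − 2·140 + 6·78 + 2·(-786) = -1304
Policy B (Q + 28):
  T = 140
  S = 78
  Q = -54 − 3·140 − 4·78 (+28 from intervention) = -758
  E = 80 − 2·140 + 6·78 + 2·(-758) = -1248
ΔE = -1248 − (-1304) = 56; ΔQ = -758 − (-786) = 28
Score = 1·56 + 1·28 = 84

84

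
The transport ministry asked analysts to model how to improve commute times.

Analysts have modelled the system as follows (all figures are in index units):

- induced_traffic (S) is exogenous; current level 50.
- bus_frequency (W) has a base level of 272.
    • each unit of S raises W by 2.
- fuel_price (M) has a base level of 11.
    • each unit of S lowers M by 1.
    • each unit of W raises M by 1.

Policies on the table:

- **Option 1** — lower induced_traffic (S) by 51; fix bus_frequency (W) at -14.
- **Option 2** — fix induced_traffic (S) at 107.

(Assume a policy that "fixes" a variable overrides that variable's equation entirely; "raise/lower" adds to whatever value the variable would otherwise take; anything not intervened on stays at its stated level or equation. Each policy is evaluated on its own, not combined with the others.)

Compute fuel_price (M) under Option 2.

Option 2 (S := 107):
  S = 107
  W = 272 + 2·107 = 486
  M = 11 − 107 + 486 = 390

390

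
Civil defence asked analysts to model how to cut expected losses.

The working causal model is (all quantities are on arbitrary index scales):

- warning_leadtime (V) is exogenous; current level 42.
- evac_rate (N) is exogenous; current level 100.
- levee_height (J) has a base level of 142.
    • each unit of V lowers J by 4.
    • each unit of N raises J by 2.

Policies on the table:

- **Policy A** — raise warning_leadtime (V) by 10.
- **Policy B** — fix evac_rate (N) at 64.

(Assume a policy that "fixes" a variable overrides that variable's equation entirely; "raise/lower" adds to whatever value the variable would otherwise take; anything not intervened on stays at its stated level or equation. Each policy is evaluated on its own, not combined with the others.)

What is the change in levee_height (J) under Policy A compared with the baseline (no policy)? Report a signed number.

-40

Baseline:
  V = 42
  N = 100
  J = 142 − 4·42 + 2·100 = 174
Policy A (V + 10):
  V = 42 + 10 = 52
  N = 100
  J = 142 − 4·52 + 2·100 = 134
Change in J: 134 − 174 = -40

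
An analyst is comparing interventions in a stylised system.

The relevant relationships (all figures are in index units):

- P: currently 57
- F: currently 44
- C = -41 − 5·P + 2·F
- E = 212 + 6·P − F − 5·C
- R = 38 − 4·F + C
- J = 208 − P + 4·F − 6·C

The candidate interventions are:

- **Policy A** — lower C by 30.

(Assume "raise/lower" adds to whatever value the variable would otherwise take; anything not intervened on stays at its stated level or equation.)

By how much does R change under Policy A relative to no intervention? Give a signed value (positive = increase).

Baseline:
  P = 57
  F = 44
  C = -41 − 5·57 + 2·44 = -238
  R = 38 − 4·44 + (-238) = -376
Policy A (C − 30):
  P = 57
  F = 44
  C = -41 − 5·57 + 2·44 (−30 from intervention) = -268
  R = 38 − 4·44 + (-268) = -406
Change in R: -406 − (-376) = -30

-30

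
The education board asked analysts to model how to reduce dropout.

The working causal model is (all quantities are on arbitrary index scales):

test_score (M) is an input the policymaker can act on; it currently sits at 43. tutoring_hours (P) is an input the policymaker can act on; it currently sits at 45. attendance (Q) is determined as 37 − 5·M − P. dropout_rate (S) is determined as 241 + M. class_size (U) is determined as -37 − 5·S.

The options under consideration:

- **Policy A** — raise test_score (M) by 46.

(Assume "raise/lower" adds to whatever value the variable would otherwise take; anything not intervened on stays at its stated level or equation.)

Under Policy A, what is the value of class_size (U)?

Policy A (M + 46):
  M = 43 + 46 = 89
  S = 241 + 89 = 330
  U = -37 − 5·330 = -1687

-1687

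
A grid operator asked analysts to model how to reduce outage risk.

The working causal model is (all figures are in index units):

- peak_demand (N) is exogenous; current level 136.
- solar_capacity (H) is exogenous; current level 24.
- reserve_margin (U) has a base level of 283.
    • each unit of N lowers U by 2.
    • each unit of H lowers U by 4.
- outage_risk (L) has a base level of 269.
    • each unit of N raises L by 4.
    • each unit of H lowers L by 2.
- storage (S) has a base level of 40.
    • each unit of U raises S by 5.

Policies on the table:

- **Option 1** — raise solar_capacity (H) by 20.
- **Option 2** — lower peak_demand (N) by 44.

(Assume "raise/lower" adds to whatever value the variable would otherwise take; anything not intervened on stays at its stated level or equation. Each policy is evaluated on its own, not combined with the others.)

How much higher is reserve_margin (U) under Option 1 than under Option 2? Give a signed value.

Option 1 (H + 20):
  N = 136
  H = 24 + 20 = 44
  U = 283 − 2·136 − 4·44 = -165
Option 2 (N − 44):
  N = 136 − 44 = 92
  H = 24
  U = 283 − 2·92 − 4·24 = 3
U: -165 − 3 = -168

-168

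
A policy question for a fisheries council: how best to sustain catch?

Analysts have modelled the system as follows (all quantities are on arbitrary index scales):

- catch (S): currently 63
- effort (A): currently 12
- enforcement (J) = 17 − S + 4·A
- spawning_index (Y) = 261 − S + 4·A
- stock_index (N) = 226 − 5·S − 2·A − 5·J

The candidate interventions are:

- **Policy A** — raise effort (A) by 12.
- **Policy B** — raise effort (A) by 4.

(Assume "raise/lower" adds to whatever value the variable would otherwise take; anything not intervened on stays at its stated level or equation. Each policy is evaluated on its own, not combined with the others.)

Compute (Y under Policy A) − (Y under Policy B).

32

Policy A (A + 12):
  S = 63
  A = 12 + 12 = 24
  Y = 261 − 63 + 4·24 = 294
Policy B (A + 4):
  S = 63
  A = 12 + 4 = 16
  Y = 261 − 63 + 4·16 = 262
Y: 294 − 262 = 32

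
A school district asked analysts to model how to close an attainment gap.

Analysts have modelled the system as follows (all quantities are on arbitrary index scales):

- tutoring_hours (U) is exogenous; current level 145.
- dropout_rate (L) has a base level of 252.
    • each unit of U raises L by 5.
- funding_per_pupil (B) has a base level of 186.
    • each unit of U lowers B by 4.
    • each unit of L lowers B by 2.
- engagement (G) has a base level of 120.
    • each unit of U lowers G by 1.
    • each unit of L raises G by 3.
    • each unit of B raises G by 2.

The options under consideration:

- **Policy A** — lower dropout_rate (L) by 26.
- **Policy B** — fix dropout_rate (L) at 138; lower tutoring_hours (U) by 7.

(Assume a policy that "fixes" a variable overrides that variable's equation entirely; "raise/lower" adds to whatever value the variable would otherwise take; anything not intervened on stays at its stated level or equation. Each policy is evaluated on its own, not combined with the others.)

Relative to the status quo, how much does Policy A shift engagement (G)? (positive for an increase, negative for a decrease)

Baseline:
  U = 145
  L = 252 + 5·145 = 977
  B = 186 − 4·145 − 2·977 = -2348
  G = 120 − 145 + 3·977 + 2·(-2348) = -1790
Policy A (L − 26):
  U = 145
  L = 252 + 5·145 (−26 from intervention) = 951
  B = 186 − 4·145 − 2·951 = -2296
  G = 120 − 145 + 3·951 + 2·(-2296) = -1764
Change in G: -1764 − (-1790) = 26

26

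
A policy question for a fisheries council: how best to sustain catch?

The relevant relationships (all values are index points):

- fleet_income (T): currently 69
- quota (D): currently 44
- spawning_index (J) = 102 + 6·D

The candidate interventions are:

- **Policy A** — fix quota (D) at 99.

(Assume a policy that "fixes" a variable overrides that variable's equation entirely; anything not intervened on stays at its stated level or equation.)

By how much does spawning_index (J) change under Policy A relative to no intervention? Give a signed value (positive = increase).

330

Baseline:
  D = 44
  J = 102 + 6·44 = 366
Policy A (D := 99):
  D = 99
  J = 102 + 6·99 = 696
Change in J: 696 − 366 = 330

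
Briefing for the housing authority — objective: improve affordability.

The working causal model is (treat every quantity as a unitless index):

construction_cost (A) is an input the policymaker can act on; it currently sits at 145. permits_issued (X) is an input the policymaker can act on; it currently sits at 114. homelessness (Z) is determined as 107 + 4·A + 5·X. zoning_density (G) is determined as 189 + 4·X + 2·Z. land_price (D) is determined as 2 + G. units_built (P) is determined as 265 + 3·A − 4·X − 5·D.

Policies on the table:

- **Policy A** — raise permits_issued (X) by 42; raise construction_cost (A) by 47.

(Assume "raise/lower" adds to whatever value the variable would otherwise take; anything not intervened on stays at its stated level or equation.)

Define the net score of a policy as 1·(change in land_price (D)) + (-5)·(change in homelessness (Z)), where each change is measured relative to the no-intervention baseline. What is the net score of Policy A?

Baseline:
  A = 145
  X = 114
  Z = 107 + 4·145 + 5·114 = 1257
  G = 189 + 4·114 + 2·1257 = 3159
  D = 2 + 3159 = 3161
Policy A (X + 42, A + 47):
  A = 145 + 47 = 192
  X = 114 + 42 = 156
  Z = 107 + 4·192 + 5·156 = 1655
  G = 189 + 4·156 + 2·1655 = 4123
  D = 2 + 4123 = 4125
ΔD = 4125 − 3161 = 964; ΔZ = 1655 − 1257 = 398
Score = 1·964 + (-5)·398 = -1026

-1026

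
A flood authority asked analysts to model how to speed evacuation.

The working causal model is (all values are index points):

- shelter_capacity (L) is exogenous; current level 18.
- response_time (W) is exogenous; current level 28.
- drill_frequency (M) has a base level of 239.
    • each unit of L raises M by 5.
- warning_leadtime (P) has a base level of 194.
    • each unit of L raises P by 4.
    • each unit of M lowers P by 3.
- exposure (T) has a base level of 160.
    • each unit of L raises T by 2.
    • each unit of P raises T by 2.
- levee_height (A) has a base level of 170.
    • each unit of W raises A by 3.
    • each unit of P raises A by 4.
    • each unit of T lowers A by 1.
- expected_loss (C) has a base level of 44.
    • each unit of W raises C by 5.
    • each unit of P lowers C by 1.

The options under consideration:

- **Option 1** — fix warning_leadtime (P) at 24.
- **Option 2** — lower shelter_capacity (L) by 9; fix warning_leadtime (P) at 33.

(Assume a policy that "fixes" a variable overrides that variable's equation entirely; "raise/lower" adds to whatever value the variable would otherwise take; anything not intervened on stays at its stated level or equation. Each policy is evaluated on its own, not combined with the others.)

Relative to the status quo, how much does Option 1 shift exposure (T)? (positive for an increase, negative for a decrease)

1490

Baseline:
  L = 18
  M = 239 + 5·18 = 329
  P = 194 + 4·18 − 3·329 = -721
  T = 160 + 2·18 + 2·(-721) = -1246
Option 1 (P := 24):
  L = 18
  M = 239 + 5·18 = 329
  P = 24
  T = 160 + 2·18 + 2·24 = 244
Change in T: 244 − (-1246) = 1490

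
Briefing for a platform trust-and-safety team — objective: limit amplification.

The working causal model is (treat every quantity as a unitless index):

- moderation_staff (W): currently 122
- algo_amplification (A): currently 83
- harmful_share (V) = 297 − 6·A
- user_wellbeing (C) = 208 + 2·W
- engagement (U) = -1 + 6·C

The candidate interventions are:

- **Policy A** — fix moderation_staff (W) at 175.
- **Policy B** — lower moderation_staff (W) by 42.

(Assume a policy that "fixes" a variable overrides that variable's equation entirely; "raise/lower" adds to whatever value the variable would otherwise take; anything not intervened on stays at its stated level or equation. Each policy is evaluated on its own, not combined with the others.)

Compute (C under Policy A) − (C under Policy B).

190

Policy A (W := 175):
  W = 175
  C = 208 + 2·175 = 558
Policy B (W − 42):
  W = 122 − 42 = 80
  C = 208 + 2·80 = 368
C: 558 − 368 = 190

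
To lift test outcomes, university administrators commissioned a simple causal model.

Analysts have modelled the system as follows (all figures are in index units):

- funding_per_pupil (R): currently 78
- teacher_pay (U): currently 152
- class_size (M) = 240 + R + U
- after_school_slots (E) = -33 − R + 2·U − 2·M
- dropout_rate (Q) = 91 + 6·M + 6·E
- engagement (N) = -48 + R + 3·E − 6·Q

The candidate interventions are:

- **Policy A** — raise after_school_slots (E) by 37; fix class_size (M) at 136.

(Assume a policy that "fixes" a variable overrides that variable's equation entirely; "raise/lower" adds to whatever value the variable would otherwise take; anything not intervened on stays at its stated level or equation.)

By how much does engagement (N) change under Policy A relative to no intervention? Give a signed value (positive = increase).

-11241

Baseline:
  R = 78
  U = 152
  M = 240 + 78 + 152 = 470
  E = -33 − 78 + 2·152 − 2·470 = -747
  Q = 91 + 6·470 + 6·(-747) = -1571
  N = -48 + 78 + 3·(-747) − 6·(-1571) = 7215
Policy A (E + 37, M := 136):
  R = 78
  U = 152
  M = 136
  E = -33 − 78 + 2·152 − 2·136 (+37 from intervention) = -42
  Q = 91 + 6·136 + 6·(-42) = 655
  N = -48 + 78 + 3·(-42) − 6·655 = -4026
Change in N: -4026 − 7215 = -11241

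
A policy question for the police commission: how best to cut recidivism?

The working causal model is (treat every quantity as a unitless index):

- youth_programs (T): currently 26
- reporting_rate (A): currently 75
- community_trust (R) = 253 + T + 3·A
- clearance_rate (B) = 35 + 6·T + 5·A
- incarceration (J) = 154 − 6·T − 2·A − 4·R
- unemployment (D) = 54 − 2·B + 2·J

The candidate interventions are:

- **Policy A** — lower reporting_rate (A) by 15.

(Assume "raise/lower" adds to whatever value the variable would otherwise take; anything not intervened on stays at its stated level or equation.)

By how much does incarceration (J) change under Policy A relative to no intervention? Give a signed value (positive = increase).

210

Baseline:
  T = 26
  A = 75
  R = 253 + 26 + 3·75 = 504
  J = 154 − 6·26 − 2·75 − 4·504 = -2168
Policy A (A − 15):
  T = 26
  A = 75 − 15 = 60
  R = 253 + 26 + 3·60 = 459
  J = 154 − 6·26 − 2·60 − 4·459 = -1958
Change in J: -1958 − (-2168) = 210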